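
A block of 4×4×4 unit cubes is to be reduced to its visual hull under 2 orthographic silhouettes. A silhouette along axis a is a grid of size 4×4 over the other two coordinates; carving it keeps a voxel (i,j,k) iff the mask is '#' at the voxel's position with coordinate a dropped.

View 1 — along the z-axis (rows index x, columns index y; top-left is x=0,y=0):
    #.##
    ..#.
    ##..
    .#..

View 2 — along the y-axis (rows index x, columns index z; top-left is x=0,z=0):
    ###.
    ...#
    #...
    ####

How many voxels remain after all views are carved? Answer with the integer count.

initial block: 4^3 = 64
V1 z: intersect with XY mask (7 set) -- 28 left
V2 y: intersect with XZ mask (9 set) -- 16 left

|visual hull| = 16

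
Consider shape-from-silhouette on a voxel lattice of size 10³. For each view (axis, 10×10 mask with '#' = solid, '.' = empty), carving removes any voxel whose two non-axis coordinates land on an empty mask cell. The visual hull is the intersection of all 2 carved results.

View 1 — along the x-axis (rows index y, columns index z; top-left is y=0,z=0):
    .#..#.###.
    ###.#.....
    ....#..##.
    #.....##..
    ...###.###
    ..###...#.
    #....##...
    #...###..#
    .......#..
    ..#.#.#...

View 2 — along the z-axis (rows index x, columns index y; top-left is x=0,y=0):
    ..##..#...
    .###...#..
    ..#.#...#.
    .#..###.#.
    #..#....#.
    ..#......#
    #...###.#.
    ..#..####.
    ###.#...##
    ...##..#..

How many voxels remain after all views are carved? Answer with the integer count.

|visual hull| = 138

before carving: 1000 voxels (10×10×10)
V1 x: intersect with YZ mask (37 set) -- 370 left
V2 z: intersect with XY mask (39 set) -- 138 left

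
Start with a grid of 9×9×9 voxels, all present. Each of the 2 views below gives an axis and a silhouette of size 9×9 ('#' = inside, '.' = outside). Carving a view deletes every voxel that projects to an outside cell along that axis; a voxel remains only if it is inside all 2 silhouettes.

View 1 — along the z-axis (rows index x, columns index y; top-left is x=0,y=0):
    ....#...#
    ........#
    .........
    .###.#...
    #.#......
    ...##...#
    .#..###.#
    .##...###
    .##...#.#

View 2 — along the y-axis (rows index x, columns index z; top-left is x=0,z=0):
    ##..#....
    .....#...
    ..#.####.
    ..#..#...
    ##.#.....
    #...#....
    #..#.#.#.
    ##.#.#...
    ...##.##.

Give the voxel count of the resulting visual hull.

full grid |V| = 729
[1] z-view keeps 26 columns → grid now 234
[2] y-view keeps 28 columns → grid now 83

voxel count = 83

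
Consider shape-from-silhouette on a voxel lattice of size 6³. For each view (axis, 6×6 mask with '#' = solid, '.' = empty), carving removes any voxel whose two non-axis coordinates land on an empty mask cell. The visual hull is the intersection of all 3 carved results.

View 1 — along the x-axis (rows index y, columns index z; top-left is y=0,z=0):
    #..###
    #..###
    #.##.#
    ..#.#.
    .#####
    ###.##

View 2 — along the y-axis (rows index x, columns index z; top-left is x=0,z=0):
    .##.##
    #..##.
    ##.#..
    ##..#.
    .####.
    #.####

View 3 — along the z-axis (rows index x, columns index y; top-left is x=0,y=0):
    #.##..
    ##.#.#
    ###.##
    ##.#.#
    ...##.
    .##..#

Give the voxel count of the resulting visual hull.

full grid |V| = 216
after view 1 [x-axis, 24 of 36 cells solid] → remaining = 144
after view 2 [y-axis, 22 of 36 cells solid] → remaining = 87
after view 3 [z-axis, 21 of 36 cells solid] → remaining = 51

remaining voxels: 51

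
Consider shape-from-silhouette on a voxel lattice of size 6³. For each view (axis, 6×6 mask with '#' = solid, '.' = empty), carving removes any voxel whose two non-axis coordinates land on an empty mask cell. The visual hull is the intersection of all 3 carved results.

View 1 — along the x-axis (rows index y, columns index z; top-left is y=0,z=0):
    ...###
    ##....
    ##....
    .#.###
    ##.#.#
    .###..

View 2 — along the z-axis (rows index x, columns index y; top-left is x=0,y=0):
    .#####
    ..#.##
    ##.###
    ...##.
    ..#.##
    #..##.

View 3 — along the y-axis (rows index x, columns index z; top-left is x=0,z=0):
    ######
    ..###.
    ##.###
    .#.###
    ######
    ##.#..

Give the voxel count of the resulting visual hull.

full grid |V| = 216
carve view 1 (along x, YZ-mask fill 18/36): 108 voxels remain
carve view 2 (along z, XY-mask fill 21/36): 68 voxels remain
carve view 3 (along y, XZ-mask fill 27/36): 55 voxels remain

remaining voxels: 55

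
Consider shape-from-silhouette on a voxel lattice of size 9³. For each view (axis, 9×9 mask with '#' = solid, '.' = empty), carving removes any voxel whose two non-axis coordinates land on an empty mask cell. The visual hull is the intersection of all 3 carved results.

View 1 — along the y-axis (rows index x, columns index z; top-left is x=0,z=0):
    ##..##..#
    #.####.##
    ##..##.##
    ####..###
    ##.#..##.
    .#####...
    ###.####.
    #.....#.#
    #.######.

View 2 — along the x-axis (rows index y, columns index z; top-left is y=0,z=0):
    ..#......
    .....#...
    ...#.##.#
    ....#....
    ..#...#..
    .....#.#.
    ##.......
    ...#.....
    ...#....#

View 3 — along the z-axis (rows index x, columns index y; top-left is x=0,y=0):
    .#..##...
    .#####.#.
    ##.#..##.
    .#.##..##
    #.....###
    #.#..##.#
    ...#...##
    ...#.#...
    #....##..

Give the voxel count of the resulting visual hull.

voxel count = 35

start: 9×9×9 = 729 voxels
V1 y: intersect with XZ mask (52 set) -- 468 left
V2 x: intersect with YZ mask (16 set) -- 89 left
V3 z: intersect with XY mask (36 set) -- 35 left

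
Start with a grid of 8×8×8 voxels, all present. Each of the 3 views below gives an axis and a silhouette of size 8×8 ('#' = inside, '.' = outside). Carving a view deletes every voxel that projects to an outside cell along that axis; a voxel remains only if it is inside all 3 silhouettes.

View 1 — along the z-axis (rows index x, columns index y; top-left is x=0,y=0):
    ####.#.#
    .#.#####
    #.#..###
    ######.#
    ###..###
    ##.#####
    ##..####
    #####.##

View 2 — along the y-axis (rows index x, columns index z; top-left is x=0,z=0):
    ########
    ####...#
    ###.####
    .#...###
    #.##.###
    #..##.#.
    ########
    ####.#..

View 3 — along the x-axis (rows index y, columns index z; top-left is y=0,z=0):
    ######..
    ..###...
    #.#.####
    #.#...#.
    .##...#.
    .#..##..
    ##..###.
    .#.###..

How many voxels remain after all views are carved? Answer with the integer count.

full grid |V| = 512
step 1: project along z, AND mask (50/64) → |grid| = 400
step 2: project along y, AND mask (47/64) → |grid| = 288
step 3: project along x, AND mask (33/64) → |grid| = 145

voxel count = 145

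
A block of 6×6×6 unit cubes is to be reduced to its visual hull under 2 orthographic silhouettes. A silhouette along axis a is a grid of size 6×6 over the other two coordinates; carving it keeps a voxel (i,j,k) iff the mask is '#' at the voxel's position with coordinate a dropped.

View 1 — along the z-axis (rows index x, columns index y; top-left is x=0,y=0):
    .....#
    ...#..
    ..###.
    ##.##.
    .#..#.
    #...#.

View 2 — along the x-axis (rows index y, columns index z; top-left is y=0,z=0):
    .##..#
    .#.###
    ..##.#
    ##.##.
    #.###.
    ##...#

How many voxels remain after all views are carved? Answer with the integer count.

remaining voxels: 48

before carving: 216 voxels (6×6×6)
carve view 1 (along z, XY-mask fill 13/36): 78 voxels remain
carve view 2 (along x, YZ-mask fill 21/36): 48 voxels remain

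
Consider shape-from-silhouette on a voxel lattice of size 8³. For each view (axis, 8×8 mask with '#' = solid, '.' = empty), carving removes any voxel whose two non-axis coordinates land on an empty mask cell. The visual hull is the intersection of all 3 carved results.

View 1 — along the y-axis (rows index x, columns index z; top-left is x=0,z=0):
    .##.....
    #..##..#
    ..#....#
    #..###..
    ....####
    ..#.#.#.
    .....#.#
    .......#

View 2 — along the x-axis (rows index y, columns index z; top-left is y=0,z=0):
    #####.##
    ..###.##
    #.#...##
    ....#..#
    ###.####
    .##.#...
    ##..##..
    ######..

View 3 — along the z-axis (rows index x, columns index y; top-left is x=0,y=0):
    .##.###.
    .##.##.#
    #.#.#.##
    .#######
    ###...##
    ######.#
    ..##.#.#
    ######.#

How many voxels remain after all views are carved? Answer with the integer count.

remaining voxels: 77

start: 8×8×8 = 512 voxels
V1 y: intersect with XZ mask (22 set) -- 176 left
V2 x: intersect with YZ mask (38 set) -- 109 left
V3 z: intersect with XY mask (45 set) -- 77 left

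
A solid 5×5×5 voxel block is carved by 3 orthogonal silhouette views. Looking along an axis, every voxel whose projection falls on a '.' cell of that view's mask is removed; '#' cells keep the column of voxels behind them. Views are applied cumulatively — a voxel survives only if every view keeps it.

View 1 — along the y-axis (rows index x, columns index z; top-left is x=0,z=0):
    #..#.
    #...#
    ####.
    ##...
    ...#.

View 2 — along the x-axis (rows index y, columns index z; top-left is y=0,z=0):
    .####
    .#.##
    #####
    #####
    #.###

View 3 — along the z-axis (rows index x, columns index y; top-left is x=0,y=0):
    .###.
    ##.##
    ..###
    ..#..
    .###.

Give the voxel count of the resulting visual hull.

start: 5×5×5 = 125 voxels
  1. axis=1 (XZ plane), |mask|=11  ⇒  voxels=55
  2. axis=0 (YZ plane), |mask|=21  ⇒  voxels=44
  3. axis=2 (XY plane), |mask|=14  ⇒  voxels=27

voxel count = 27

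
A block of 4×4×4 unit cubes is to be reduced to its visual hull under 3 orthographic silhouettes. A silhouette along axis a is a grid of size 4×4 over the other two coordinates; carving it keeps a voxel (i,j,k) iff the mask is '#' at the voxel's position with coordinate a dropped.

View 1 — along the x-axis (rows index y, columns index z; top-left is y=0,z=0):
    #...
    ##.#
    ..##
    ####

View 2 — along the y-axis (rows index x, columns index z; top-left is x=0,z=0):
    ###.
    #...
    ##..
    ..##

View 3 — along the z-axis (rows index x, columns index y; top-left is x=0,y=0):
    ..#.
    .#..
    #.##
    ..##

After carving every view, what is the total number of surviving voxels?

start: 4×4×4 = 64 voxels
step 1: project along x, AND mask (10/16) → |grid| = 40
step 2: project along y, AND mask (8/16) → |grid| = 20
step 3: project along z, AND mask (7/16) → |grid| = 9

remaining voxels: 9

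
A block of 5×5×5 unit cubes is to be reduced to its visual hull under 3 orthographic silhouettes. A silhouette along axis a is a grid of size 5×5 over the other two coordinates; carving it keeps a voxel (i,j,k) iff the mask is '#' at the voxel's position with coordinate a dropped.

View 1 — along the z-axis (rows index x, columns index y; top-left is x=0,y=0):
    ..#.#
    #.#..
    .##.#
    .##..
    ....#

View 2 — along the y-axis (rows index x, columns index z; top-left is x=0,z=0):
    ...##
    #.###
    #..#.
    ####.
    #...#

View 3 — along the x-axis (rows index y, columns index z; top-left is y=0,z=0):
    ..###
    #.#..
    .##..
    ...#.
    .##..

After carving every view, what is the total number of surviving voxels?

start: 5×5×5 = 125 voxels
V1 z: intersect with XY mask (10 set) -- 50 left
V2 y: intersect with XZ mask (14 set) -- 28 left
V3 x: intersect with YZ mask (10 set) -- 9 left

9 voxels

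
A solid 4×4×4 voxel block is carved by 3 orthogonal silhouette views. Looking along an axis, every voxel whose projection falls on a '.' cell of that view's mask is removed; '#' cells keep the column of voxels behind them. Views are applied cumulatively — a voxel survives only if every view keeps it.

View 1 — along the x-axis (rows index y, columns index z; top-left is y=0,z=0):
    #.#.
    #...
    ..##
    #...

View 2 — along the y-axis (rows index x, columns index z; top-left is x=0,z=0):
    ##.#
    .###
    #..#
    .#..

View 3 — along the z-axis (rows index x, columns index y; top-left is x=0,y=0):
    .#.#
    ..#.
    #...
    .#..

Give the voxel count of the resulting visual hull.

voxel count = 5

initial block: 4^3 = 64
V1 x: intersect with YZ mask (6 set) -- 24 left
V2 y: intersect with XZ mask (9 set) -- 11 left
V3 z: intersect with XY mask (5 set) -- 5 left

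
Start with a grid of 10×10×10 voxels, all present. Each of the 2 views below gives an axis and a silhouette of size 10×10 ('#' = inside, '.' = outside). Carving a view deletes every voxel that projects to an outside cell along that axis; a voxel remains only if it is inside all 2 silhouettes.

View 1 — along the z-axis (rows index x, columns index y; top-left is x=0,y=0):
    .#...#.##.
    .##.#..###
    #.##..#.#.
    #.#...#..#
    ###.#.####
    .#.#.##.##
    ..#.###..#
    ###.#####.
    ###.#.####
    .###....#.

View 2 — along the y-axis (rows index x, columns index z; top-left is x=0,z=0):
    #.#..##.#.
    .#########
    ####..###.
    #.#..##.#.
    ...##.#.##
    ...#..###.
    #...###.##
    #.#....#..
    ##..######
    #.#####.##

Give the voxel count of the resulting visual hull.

before carving: 1000 voxels (10×10×10)
step 1: project along z, AND mask (58/100) → |grid| = 580
step 2: project along y, AND mask (60/100) → |grid| = 343

voxel count = 343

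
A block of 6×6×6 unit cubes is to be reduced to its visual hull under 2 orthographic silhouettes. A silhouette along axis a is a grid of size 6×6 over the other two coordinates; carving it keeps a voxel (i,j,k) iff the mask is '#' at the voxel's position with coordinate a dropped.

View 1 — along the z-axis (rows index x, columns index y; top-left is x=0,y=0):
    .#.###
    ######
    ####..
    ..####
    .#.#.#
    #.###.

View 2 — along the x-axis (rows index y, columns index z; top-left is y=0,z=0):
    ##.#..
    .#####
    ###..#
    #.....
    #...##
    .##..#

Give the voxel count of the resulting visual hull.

|visual hull| = 75

start: 6×6×6 = 216 voxels
  1. axis=2 (XY plane), |mask|=25  ⇒  voxels=150
  2. axis=0 (YZ plane), |mask|=19  ⇒  voxels=75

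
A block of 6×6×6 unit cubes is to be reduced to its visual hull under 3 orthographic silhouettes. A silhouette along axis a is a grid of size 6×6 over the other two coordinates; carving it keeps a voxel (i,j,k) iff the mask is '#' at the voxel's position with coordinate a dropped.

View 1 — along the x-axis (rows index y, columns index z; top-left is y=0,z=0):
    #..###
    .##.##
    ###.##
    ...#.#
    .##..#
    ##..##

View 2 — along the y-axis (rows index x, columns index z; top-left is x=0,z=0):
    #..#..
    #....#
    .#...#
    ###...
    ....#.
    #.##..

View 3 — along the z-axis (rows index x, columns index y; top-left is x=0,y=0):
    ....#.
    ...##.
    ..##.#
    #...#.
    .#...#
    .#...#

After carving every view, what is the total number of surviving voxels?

start: 6×6×6 = 216 voxels
[1] x-view keeps 22 columns → grid now 132
[2] y-view keeps 13 columns → grid now 46
[3] z-view keeps 12 columns → grid now 14

voxel count = 14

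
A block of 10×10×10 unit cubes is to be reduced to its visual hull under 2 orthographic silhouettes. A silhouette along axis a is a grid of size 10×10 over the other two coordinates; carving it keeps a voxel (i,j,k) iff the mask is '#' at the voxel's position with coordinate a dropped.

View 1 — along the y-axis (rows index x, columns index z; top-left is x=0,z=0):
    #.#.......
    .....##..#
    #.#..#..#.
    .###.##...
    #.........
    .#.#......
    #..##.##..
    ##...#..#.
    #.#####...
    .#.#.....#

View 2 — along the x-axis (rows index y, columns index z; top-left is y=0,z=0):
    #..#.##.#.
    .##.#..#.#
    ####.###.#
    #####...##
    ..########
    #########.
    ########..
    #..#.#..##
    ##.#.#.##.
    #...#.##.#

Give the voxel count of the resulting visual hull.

full grid |V| = 1000
after view 1 [y-axis, 35 of 100 cells solid] → remaining = 350
after view 2 [x-axis, 66 of 100 cells solid] → remaining = 238

remaining voxels: 238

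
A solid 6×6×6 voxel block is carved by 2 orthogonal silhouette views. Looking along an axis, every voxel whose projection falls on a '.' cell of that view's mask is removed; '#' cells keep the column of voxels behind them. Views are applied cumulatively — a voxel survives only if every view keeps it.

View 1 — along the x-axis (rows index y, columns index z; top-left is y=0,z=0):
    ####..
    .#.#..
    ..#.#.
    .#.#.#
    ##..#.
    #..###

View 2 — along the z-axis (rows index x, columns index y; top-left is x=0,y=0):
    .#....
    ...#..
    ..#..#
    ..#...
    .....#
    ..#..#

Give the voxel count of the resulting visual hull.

|visual hull| = 23

start: 6×6×6 = 216 voxels
step 1: project along x, AND mask (18/36) → |grid| = 108
step 2: project along z, AND mask (8/36) → |grid| = 23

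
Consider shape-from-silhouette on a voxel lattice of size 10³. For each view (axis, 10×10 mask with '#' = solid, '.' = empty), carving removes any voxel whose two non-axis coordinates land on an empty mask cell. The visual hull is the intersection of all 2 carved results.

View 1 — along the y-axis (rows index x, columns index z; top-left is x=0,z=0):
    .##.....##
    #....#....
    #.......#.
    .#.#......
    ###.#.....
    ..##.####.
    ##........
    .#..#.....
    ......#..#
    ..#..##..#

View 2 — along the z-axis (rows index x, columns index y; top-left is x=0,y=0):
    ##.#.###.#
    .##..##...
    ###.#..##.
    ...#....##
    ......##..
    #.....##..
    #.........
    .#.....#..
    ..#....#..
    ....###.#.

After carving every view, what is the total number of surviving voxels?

remaining voxels: 106

initial block: 10^3 = 1000
step 1: project along y, AND mask (30/100) → |grid| = 300
step 2: project along z, AND mask (34/100) → |grid| = 106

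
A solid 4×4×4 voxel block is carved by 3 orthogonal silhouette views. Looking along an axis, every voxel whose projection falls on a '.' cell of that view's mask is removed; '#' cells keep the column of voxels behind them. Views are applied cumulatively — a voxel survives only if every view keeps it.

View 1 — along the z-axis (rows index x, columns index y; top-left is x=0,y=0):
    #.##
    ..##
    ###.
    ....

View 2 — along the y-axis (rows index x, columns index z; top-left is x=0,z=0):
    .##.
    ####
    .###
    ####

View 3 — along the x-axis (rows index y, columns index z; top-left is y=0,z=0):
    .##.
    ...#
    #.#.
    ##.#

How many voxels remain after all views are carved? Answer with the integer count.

voxel count = 13

initial block: 4^3 = 64
carve view 1 (along z, XY-mask fill 8/16): 32 voxels remain
carve view 2 (along y, XZ-mask fill 13/16): 23 voxels remain
carve view 3 (along x, YZ-mask fill 8/16): 13 voxels remain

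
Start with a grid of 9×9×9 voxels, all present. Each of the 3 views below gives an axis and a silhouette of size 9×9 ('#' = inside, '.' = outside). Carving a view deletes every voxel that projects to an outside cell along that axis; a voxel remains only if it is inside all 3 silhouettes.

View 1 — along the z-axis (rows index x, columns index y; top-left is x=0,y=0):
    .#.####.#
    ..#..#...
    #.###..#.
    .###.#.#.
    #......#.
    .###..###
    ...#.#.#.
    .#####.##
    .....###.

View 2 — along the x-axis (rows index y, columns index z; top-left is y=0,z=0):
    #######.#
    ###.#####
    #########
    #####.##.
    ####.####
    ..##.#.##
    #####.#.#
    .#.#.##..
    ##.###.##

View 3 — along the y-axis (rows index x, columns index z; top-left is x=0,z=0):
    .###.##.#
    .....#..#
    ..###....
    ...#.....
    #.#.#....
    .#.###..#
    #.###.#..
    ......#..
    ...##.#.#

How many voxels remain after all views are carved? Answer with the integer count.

|visual hull| = 97

full grid |V| = 729
[1] z-view keeps 39 columns → grid now 351
[2] x-view keeps 63 columns → grid now 259
[3] y-view keeps 30 columns → grid now 97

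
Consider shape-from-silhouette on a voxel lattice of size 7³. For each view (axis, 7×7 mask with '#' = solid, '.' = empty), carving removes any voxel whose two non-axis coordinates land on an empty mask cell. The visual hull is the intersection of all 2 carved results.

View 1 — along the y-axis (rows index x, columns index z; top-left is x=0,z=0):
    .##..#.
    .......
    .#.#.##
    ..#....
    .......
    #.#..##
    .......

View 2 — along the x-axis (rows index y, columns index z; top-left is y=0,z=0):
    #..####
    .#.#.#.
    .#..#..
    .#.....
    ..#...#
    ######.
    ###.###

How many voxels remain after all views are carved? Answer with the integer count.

full grid |V| = 343
step 1: project along y, AND mask (12/49) → |grid| = 84
step 2: project along x, AND mask (25/49) → |grid| = 43

voxel count = 43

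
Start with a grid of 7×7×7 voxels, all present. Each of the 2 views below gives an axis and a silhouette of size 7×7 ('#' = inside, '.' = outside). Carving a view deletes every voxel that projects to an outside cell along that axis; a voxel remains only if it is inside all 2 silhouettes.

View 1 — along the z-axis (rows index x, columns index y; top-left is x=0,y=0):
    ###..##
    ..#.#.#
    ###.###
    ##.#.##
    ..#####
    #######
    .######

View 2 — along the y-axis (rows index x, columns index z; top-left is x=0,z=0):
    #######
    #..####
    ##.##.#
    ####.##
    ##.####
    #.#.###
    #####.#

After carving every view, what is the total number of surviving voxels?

before carving: 343 voxels (7×7×7)
V1 z: intersect with XY mask (37 set) -- 259 left
V2 y: intersect with XZ mask (40 set) -- 211 left

211 voxels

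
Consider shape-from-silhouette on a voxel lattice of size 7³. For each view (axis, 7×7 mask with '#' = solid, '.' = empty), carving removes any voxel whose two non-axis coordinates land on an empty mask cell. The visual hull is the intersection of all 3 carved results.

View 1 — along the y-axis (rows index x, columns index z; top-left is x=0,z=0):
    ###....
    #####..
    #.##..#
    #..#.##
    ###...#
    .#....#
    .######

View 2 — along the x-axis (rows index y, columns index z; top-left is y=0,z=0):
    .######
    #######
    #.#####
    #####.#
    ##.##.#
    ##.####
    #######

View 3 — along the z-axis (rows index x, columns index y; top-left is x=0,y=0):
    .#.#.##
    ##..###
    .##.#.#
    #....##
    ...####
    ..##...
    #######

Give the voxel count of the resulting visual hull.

full grid |V| = 343
[1] y-view keeps 28 columns → grid now 196
[2] x-view keeps 43 columns → grid now 172
[3] z-view keeps 29 columns → grid now 113

voxel count = 113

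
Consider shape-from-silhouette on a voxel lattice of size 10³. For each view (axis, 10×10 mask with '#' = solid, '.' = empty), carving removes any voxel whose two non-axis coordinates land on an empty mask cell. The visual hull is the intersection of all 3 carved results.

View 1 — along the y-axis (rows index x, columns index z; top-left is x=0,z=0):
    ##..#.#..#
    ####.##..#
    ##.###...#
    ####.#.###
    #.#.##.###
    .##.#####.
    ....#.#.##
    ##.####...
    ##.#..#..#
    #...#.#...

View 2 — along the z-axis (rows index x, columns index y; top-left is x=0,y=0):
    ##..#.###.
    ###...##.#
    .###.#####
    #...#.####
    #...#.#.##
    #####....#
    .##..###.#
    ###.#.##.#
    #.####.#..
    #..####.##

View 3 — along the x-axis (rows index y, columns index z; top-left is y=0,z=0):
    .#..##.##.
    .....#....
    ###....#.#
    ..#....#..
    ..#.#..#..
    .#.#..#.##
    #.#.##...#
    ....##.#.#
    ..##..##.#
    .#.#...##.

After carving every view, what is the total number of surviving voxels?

voxel count = 136

full grid |V| = 1000
V1 y: intersect with XZ mask (58 set) -- 580 left
V2 z: intersect with XY mask (63 set) -- 362 left
V3 x: intersect with YZ mask (39 set) -- 136 left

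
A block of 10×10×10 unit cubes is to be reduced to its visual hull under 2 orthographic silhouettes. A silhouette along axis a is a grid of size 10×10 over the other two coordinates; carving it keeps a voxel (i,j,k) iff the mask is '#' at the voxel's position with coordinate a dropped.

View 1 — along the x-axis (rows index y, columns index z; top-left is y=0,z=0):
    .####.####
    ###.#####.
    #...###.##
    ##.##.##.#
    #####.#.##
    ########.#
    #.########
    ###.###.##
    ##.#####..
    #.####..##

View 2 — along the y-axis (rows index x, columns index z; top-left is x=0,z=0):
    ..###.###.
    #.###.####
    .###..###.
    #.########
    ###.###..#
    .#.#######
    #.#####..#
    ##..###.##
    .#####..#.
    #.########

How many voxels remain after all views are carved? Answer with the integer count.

initial block: 10^3 = 1000
V1 x: intersect with YZ mask (77 set) -- 770 left
V2 y: intersect with XZ mask (73 set) -- 569 left

|visual hull| = 569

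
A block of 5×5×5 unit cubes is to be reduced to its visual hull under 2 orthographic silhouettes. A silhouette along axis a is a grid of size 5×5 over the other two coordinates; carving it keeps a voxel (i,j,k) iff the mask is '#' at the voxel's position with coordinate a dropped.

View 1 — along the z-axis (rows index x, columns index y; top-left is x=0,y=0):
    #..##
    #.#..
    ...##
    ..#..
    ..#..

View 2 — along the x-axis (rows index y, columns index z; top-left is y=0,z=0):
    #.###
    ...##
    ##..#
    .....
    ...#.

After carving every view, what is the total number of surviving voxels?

full grid |V| = 125
V1 z: intersect with XY mask (9 set) -- 45 left
V2 x: intersect with YZ mask (10 set) -- 19 left

19 voxels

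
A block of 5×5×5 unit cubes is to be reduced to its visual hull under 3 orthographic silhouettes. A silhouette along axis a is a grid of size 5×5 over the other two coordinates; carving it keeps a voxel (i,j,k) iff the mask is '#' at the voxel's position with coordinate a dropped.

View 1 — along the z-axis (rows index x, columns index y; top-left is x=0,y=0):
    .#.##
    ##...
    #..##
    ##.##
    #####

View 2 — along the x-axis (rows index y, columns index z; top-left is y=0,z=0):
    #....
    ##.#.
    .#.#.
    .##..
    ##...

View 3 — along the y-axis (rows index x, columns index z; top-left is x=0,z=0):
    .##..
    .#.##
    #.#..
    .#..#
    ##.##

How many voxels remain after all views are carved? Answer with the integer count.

before carving: 125 voxels (5×5×5)
carve view 1 (along z, XY-mask fill 17/25): 85 voxels remain
carve view 2 (along x, YZ-mask fill 10/25): 34 voxels remain
carve view 3 (along y, XZ-mask fill 13/25): 21 voxels remain

voxel count = 21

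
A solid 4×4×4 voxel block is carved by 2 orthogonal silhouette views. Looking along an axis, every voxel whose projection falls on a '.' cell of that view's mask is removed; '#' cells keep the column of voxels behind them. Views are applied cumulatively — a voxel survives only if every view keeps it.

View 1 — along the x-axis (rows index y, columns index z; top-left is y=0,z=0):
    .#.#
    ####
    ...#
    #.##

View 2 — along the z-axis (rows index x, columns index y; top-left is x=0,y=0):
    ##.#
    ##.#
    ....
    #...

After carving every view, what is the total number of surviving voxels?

start: 4×4×4 = 64 voxels
  1. axis=0 (YZ plane), |mask|=10  ⇒  voxels=40
  2. axis=2 (XY plane), |mask|=7  ⇒  voxels=20

20 voxels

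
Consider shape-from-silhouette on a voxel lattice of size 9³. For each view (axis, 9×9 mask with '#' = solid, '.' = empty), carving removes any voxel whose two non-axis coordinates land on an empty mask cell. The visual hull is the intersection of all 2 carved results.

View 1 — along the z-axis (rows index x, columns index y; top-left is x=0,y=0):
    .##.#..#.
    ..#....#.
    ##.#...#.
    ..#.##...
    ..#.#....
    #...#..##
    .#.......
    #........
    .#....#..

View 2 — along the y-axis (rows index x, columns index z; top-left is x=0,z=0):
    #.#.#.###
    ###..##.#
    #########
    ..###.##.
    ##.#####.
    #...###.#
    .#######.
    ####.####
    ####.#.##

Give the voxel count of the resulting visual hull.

initial block: 9^3 = 729
V1 z: intersect with XY mask (23 set) -- 207 left
V2 y: intersect with XZ mask (60 set) -- 150 left

150 voxels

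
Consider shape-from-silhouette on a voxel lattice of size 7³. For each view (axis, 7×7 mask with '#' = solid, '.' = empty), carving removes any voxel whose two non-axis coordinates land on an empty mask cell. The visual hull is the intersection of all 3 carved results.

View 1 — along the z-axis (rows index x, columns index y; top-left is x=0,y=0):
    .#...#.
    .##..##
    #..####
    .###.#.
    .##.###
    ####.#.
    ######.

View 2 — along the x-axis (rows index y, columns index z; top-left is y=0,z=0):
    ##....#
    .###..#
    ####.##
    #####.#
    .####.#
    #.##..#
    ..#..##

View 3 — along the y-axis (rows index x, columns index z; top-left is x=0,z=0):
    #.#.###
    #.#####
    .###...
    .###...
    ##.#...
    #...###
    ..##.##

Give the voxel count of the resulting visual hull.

78 voxels

start: 7×7×7 = 343 voxels
carve view 1 (along z, XY-mask fill 31/49): 217 voxels remain
carve view 2 (along x, YZ-mask fill 31/49): 139 voxels remain
carve view 3 (along y, XZ-mask fill 28/49): 78 voxels remain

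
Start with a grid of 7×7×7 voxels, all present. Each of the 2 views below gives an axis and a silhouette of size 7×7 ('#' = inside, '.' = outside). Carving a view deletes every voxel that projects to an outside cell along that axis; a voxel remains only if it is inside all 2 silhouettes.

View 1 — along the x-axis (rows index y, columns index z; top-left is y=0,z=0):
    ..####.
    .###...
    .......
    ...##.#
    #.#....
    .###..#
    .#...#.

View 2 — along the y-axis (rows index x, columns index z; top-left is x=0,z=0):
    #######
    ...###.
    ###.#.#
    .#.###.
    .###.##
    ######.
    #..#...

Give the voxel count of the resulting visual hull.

start: 7×7×7 = 343 voxels
  1. axis=0 (YZ plane), |mask|=18  ⇒  voxels=126
  2. axis=1 (XZ plane), |mask|=32  ⇒  voxels=85

|visual hull| = 85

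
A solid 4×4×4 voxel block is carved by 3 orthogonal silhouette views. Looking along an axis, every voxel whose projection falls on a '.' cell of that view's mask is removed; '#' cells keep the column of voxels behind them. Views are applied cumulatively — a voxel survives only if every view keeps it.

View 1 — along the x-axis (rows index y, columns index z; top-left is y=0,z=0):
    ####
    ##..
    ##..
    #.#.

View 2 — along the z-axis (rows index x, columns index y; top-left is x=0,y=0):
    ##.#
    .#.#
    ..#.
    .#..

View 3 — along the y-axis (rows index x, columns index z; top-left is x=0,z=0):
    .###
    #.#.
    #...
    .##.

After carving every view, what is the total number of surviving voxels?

start: 4×4×4 = 64 voxels
[1] x-view keeps 10 columns → grid now 40
[2] z-view keeps 7 columns → grid now 16
[3] y-view keeps 8 columns → grid now 10

|visual hull| = 10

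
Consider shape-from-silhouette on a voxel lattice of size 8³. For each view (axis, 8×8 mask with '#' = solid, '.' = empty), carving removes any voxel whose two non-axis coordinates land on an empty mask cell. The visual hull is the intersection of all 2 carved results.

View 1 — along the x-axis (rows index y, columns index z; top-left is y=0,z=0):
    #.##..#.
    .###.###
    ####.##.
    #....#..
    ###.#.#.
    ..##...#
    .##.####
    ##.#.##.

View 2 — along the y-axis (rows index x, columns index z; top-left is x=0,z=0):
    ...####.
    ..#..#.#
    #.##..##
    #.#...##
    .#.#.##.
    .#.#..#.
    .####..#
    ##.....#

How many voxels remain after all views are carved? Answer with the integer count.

|visual hull| = 148

full grid |V| = 512
[1] x-view keeps 37 columns → grid now 296
[2] y-view keeps 31 columns → grid now 148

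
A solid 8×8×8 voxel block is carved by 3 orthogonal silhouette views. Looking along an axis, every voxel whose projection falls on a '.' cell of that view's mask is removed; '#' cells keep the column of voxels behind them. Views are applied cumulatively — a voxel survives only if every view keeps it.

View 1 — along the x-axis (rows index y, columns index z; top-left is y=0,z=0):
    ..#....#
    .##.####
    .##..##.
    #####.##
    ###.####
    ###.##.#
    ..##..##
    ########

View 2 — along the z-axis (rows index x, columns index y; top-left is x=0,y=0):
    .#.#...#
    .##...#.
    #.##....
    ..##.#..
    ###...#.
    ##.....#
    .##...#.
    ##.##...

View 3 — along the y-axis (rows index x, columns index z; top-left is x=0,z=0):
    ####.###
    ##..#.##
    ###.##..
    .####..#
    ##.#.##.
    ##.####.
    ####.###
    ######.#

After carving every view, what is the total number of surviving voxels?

before carving: 512 voxels (8×8×8)
  1. axis=0 (YZ plane), |mask|=44  ⇒  voxels=352
  2. axis=2 (XY plane), |mask|=26  ⇒  voxels=133
  3. axis=1 (XZ plane), |mask|=47  ⇒  voxels=95

|visual hull| = 95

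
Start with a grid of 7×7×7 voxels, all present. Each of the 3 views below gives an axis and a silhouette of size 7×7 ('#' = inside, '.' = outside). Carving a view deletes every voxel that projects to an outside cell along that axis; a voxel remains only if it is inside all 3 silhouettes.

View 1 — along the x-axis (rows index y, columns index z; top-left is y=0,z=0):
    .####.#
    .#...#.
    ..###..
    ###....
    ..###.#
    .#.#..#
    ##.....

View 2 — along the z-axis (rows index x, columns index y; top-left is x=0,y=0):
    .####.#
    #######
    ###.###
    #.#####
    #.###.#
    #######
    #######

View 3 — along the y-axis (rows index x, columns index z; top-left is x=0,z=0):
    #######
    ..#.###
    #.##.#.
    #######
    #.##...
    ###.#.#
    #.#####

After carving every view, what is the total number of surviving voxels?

voxel count = 97

start: 7×7×7 = 343 voxels
V1 x: intersect with YZ mask (22 set) -- 154 left
V2 z: intersect with XY mask (43 set) -- 136 left
V3 y: intersect with XZ mask (36 set) -- 97 left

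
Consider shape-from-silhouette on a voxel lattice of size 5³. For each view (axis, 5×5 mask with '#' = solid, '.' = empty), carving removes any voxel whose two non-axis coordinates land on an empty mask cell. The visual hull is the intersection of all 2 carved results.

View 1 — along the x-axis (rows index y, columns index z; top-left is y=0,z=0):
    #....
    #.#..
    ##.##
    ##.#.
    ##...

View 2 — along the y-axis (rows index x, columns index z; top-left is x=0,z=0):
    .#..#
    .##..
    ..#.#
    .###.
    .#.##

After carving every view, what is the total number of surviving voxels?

start: 5×5×5 = 125 voxels
step 1: project along x, AND mask (12/25) → |grid| = 60
step 2: project along y, AND mask (12/25) → |grid| = 22

22 voxels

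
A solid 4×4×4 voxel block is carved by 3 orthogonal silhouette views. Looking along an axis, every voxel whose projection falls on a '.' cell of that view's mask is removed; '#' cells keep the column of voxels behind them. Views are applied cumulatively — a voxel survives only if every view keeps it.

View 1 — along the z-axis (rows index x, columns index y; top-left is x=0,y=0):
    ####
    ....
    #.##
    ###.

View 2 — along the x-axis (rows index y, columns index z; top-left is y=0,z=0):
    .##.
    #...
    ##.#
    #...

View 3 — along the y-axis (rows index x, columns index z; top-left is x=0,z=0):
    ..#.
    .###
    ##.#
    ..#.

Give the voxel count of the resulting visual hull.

voxel count = 7

initial block: 4^3 = 64
V1 z: intersect with XY mask (10 set) -- 40 left
V2 x: intersect with YZ mask (7 set) -- 19 left
V3 y: intersect with XZ mask (8 set) -- 7 left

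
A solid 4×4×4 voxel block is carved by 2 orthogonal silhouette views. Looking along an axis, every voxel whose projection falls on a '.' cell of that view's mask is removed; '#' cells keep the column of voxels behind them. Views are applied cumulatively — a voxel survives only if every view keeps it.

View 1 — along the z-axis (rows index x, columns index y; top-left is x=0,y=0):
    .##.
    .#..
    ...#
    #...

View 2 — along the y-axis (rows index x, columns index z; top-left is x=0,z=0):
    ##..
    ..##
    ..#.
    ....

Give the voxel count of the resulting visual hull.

initial block: 4^3 = 64
carve view 1 (along z, XY-mask fill 5/16): 20 voxels remain
carve view 2 (along y, XZ-mask fill 5/16): 7 voxels remain

|visual hull| = 7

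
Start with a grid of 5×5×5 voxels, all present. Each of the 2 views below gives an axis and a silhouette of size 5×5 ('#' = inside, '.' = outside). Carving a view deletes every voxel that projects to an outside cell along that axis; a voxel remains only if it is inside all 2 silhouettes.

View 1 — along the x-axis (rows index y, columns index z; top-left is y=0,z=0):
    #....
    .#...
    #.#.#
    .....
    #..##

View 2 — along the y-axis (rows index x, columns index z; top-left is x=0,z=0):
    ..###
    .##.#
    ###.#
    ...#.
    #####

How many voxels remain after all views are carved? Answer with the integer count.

remaining voxels: 24

full grid |V| = 125
[1] x-view keeps 8 columns → grid now 40
[2] y-view keeps 16 columns → grid now 24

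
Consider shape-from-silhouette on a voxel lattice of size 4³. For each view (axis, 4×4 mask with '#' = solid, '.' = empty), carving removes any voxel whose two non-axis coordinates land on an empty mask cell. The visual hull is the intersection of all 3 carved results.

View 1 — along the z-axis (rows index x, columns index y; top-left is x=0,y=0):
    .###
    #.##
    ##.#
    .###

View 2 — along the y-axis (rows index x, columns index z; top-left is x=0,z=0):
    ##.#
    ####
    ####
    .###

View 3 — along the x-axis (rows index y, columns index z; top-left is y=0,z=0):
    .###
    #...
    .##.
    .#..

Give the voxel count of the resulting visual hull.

remaining voxels: 17

initial block: 4^3 = 64
V1 z: intersect with XY mask (12 set) -- 48 left
V2 y: intersect with XZ mask (14 set) -- 42 left
V3 x: intersect with YZ mask (7 set) -- 17 left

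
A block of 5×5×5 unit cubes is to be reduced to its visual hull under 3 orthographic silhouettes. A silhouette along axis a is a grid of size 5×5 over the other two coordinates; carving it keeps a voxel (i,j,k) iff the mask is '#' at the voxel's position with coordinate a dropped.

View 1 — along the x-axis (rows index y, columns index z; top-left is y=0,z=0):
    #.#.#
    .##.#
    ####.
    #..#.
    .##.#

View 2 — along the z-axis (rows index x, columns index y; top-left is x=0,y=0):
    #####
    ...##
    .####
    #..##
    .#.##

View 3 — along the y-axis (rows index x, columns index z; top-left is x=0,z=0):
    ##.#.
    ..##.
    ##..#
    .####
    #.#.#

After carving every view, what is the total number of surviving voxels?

remaining voxels: 28

full grid |V| = 125
V1 x: intersect with YZ mask (15 set) -- 75 left
V2 z: intersect with XY mask (17 set) -- 48 left
V3 y: intersect with XZ mask (15 set) -- 28 left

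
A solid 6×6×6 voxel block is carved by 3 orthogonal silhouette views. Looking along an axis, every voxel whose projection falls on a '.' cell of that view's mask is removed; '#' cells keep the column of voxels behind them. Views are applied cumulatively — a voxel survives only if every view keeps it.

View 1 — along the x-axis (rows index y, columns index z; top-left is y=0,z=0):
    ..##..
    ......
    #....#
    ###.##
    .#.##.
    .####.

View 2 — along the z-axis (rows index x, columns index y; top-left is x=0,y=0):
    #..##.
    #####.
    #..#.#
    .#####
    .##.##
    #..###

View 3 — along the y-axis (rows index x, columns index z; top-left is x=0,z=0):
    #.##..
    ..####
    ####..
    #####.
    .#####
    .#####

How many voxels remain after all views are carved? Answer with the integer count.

|visual hull| = 54

start: 6×6×6 = 216 voxels
after view 1 [x-axis, 16 of 36 cells solid] → remaining = 96
after view 2 [z-axis, 24 of 36 cells solid] → remaining = 70
after view 3 [y-axis, 26 of 36 cells solid] → remaining = 54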